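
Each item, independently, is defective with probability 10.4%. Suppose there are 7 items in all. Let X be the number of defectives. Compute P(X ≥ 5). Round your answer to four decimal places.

X ~ Binomial(7, 0.104); P(X ≥ 5) = Σ C(7,k) p^k (1−p)^(7−k) over k:
  k=5: C(7,5)·0.104^5·0.896^2 = 0.000205
  k=6: C(7,6)·0.104^6·0.896^1 = 0.000008
  k=7: C(7,7)·0.104^7·0.896^0 = 0.000000
Total = 0.000213

0.0002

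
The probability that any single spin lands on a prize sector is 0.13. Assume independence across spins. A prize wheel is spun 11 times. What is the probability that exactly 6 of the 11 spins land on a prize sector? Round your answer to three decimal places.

0.001

X ~ Binomial(n=11, p=0.13).
P(X=6) = C(11,6) · p^6 · (1−p)^5
= 462 · 4.8268e-06 · 0.49842 = 0.00111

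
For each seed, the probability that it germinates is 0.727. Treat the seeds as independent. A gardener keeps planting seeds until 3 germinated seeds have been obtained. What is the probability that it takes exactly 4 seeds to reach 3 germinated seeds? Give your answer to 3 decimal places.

Y = trial on which the third success occurs; negative binomial, r=3, p=0.727.
P(Y=4) = C(3,2) · p^3 · (1−p)^1
= 3 · 0.38424 · 0.273 = 0.31469

0.315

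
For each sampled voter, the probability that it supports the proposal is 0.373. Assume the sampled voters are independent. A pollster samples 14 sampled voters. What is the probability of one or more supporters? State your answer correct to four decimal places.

P(at least one) = 1 − P(none) = 1 − (1 − 0.373)^14
= 1 − 0.001451 = 0.998549

0.9985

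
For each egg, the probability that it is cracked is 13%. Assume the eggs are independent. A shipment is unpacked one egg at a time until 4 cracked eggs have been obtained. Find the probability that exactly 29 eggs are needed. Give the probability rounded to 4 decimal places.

Y = trial on which the fourth success occurs; negative binomial, r=4, p=0.13.
P(Y=29) = C(28,3) · p^4 · (1−p)^25
= 3276 · 0.00028561 · 0.03076 = 0.028781

0.0288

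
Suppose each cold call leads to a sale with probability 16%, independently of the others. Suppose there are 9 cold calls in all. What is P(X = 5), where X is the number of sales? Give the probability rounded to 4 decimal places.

X ~ Binomial(n=9, p=0.16).
P(X=5) = C(9,5) · p^5 · (1−p)^4
= 126 · 0.00010486 · 0.49787 = 0.006578

0.0066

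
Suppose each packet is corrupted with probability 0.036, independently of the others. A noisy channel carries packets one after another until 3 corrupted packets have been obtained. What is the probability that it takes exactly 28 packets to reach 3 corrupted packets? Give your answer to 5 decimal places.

0.00655

Y = trial on which the third success occurs; negative binomial, r=3, p=0.036.
P(Y=28) = C(27,2) · p^3 · (1−p)^25
= 351 · 4.6656e-05 · 0.39988 = 0.0065485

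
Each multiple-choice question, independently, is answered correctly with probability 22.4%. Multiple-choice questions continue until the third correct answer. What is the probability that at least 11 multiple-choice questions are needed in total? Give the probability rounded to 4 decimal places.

0.6046

Needing more than 10 multiple-choice questions ⇔ fewer than 3 successes in the first 10. With X ~ Binomial(10, 0.224), P(Y > 10) = P(X ≤ 2).
  k=0: C(10,0)·0.224^0·0.776^10 = 0.079180
  k=1: C(10,1)·0.224^1·0.776^9 = 0.228562
  k=2: C(10,2)·0.224^2·0.776^8 = 0.296895
P(X ≤ 2) = 0.604637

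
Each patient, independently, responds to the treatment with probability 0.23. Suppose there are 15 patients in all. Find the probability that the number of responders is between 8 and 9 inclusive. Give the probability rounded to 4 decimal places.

0.0100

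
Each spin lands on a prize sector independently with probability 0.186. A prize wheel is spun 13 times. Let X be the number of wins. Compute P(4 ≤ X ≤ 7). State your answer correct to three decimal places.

X ~ Binomial(13, 0.186); P(4 ≤ X ≤ 7) = Σ C(13,k) p^k (1−p)^(13−k) over k:
  k=4: C(13,4)·0.186^4·0.814^9 = 0.13427
  k=5: C(13,5)·0.186^5·0.814^8 = 0.05523
  k=6: C(13,6)·0.186^6·0.814^7 = 0.01683
  k=7: C(13,7)·0.186^7·0.814^6 = 0.00384
Total = 0.21016

0.210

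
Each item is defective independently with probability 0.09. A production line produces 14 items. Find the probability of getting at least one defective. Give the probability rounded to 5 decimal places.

0.73296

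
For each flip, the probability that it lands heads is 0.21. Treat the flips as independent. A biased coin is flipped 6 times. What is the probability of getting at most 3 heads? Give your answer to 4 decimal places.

X ~ Binomial(6, 0.21); P(X ≤ 3) = Σ C(6,k) p^k (1−p)^(6−k) over k:
  k=0: C(6,0)·0.21^0·0.79^6 = 0.243087
  k=1: C(6,1)·0.21^1·0.79^5 = 0.387709
  k=2: C(6,2)·0.21^2·0.79^4 = 0.257655
  k=3: C(6,3)·0.21^3·0.79^3 = 0.091321
Total = 0.979772

0.9798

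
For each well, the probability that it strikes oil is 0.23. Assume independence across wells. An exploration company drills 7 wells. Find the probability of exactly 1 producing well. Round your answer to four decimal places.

X ~ Binomial(n=7, p=0.23).
P(X=1) = C(7,1) · p^1 · (1−p)^6
= 7 · 0.23 · 0.20842 = 0.335560

0.3356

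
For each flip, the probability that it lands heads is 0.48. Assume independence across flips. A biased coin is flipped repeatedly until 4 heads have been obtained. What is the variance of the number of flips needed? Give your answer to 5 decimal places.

Y = total flips until the fourth success; negative binomial with r=4, p=0.48.
Var(Y) = r(1−p)/p² = 4·0.52 / 0.48² = 9.0277778

9.02778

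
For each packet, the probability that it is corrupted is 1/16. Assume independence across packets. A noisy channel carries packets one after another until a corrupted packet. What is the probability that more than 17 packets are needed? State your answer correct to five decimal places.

Y = number of packets to the first success; geometric, p = 0.0625.
P(Y > 17) = P(first 17 all fail) = (1−p)^17 = 0.3338195

0.33382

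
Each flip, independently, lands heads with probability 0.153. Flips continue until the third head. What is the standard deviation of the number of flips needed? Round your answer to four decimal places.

Y = total flips until the third success; negative binomial with r=3, p=0.153.
SD(Y) = √[r(1−p)/p²] = √(108.547994) = 10.418637

10.4186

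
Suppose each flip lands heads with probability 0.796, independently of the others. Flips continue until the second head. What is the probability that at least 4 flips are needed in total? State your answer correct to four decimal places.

0.1079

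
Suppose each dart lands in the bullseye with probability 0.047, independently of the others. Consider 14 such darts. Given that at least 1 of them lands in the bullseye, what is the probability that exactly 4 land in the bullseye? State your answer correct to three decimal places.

X ~ Binomial(14, 0.047). Want P(X=4 | X≥1) = P(X=4) / P(X≥1).
P(X=4) = C(14,4)·0.047^4·0.953^10 = 0.00302
P(X≥1) = 1 − 0.50968 = 0.49032
Ratio = 0.00302 / 0.49032 = 0.00616

0.006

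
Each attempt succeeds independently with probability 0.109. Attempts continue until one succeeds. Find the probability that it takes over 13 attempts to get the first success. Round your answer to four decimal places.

Y = number of attempts to the first success; geometric, p = 0.109.
P(Y > 13) = P(first 13 all fail) = (1−p)^13 = 0.223054

0.2231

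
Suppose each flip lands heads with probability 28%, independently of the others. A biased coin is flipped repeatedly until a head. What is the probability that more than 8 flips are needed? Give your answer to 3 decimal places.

0.072

Y = number of flips to the first success; geometric, p = 0.28.
P(Y > 8) = P(first 8 all fail) = (1−p)^8 = 0.07222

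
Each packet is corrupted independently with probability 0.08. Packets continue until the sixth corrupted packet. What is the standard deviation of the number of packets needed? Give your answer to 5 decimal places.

29.36835

Y = total packets until the sixth success; negative binomial with r=6, p=0.08.
SD(Y) = √[r(1−p)/p²] = √(862.5000000) = 29.3683503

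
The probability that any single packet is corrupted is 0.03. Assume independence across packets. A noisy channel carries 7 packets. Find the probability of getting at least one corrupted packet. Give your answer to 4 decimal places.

0.1920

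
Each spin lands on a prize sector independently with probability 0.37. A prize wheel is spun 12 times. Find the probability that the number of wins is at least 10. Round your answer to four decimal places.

X ~ Binomial(12, 0.37); P(X ≥ 10) = Σ C(12,k) p^k (1−p)^(12−k) over k:
  k=10: C(12,10)·0.37^10·0.63^2 = 0.001260
  k=11: C(12,11)·0.37^11·0.63^1 = 0.000135
  k=12: C(12,12)·0.37^12·0.63^0 = 0.000007
Total = 0.001401

0.0014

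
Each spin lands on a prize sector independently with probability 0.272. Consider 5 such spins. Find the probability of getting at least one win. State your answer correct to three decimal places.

P(at least one) = 1 − P(none) = 1 − (1 − 0.272)^5
= 1 − 0.20448 = 0.79552

0.796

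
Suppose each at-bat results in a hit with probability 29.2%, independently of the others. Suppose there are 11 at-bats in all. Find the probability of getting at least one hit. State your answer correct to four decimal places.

0.9776

P(at least one) = 1 − P(none) = 1 − (1 − 0.292)^11
= 1 − 0.022406 = 0.977594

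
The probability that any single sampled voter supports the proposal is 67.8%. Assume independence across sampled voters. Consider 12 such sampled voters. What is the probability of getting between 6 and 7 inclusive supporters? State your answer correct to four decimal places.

0.2806

X ~ Binomial(12, 0.678); P(6 ≤ X ≤ 7) = Σ C(12,k) p^k (1−p)^(12−k) over k:
  k=6: C(12,6)·0.678^6·0.322^6 = 0.100043
  k=7: C(12,7)·0.678^7·0.322^5 = 0.180556
Total = 0.280599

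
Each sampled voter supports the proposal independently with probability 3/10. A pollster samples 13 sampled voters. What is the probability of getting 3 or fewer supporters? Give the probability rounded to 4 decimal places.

0.4206

X ~ Binomial(13, 0.30); P(X ≤ 3) = Σ C(13,k) p^k (1−p)^(13−k) over k:
  k=0: C(13,0)·0.30^0·0.70^13 = 0.009689
  k=1: C(13,1)·0.30^1·0.70^12 = 0.053981
  k=2: C(13,2)·0.30^2·0.70^11 = 0.138808
  k=3: C(13,3)·0.30^3·0.70^10 = 0.218127
Total = 0.420606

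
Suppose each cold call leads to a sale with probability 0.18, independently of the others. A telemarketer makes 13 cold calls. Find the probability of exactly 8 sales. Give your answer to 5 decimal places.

X ~ Binomial(n=13, p=0.18).
P(X=8) = C(13,8) · p^8 · (1−p)^5
= 1287 · 1.102e-06 · 0.37074 = 0.0005258

0.00053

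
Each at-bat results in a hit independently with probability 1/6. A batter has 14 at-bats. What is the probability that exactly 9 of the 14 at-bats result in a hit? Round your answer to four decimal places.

0.0001

X ~ Binomial(n=14, p=0.166667).
P(X=9) = C(14,9) · p^9 · (1−p)^5
= 2002 · 9.9229e-08 · 0.40188 = 0.000080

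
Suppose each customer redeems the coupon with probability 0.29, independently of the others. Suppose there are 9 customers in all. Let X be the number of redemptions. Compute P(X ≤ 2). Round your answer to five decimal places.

0.48975

X ~ Binomial(9, 0.29); P(X ≤ 2) = Σ C(9,k) p^k (1−p)^(9−k) over k:
  k=0: C(9,0)·0.29^0·0.71^9 = 0.0458485
  k=1: C(9,1)·0.29^1·0.71^8 = 0.1685417
  k=2: C(9,2)·0.29^2·0.71^7 = 0.2753639
Total = 0.4897540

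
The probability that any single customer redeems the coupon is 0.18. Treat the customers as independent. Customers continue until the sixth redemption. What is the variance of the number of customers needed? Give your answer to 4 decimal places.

151.8519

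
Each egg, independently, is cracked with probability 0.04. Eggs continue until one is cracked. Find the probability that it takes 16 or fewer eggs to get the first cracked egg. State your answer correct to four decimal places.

Y = number of eggs to the first success; geometric, p = 0.04.
P(Y ≤ 16) = 1 − (1−p)^16 = 1 − 0.520403 = 0.479597

0.4796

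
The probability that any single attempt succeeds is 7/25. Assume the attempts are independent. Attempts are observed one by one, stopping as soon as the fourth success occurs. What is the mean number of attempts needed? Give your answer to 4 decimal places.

Y = total attempts until the fourth success; negative binomial with r=4, p=0.28.
E[Y] = r / p = 4 / 0.28 = 14.285714

14.2857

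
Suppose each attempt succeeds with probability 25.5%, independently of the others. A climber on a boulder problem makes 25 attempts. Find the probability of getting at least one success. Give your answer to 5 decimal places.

P(at least one) = 1 − P(none) = 1 − (1 − 0.255)^25
= 1 − 0.0006367 = 0.9993633

0.99936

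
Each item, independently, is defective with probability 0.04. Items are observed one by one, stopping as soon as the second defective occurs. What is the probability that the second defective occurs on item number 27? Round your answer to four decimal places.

0.0150

Y = trial on which the second success occurs; negative binomial, r=2, p=0.04.
P(Y=27) = C(26,1) · p^2 · (1−p)^25
= 26 · 0.0016 · 0.3604 = 0.014993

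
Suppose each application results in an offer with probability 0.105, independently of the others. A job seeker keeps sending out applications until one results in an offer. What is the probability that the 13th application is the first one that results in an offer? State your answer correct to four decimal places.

0.0277

Geometric (trials to first success), p = 0.105.
P(Y = 13) = (1−p)^12 · p = 0.26417 · 0.105 = 0.027737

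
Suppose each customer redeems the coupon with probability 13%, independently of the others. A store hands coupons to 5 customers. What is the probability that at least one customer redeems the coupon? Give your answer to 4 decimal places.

P(at least one) = 1 − P(none) = 1 − (1 − 0.13)^5
= 1 − 0.498421 = 0.501579

0.5016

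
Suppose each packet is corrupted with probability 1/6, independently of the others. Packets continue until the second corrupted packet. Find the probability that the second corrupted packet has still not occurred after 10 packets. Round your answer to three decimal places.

Needing more than 10 packets ⇔ fewer than 2 successes in the first 10. With X ~ Binomial(10, 0.166667), P(Y > 10) = P(X ≤ 1).
  k=0: C(10,0)·0.166667^0·0.833333^10 = 0.16151
  k=1: C(10,1)·0.166667^1·0.833333^9 = 0.32301
P(X ≤ 1) = 0.48452

0.485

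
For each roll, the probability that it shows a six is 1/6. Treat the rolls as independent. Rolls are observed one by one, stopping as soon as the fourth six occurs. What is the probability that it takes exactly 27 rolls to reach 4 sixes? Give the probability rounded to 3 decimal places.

0.030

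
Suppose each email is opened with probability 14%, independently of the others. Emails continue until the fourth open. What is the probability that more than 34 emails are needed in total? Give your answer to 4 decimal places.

0.2799

Needing more than 34 emails ⇔ fewer than 4 successes in the first 34. With X ~ Binomial(34, 0.14), P(Y > 34) = P(X ≤ 3).
  k=0: C(34,0)·0.14^0·0.86^34 = 0.005929
  k=1: C(34,1)·0.14^1·0.86^33 = 0.032814
  k=2: C(34,2)·0.14^2·0.86^32 = 0.088139
  k=3: C(34,3)·0.14^3·0.86^31 = 0.153048
P(X ≤ 3) = 0.279930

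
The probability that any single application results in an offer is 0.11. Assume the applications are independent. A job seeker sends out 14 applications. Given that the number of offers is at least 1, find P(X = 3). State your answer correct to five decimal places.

0.16716

X ~ Binomial(14, 0.11). Want P(X=3 | X≥1) = P(X=3) / P(X≥1).
P(X=3) = C(14,3)·0.11^3·0.89^11 = 0.1344527
P(X≥1) = 1 − 0.1956411 = 0.8043589
Ratio = 0.1344527 / 0.8043589 = 0.1671551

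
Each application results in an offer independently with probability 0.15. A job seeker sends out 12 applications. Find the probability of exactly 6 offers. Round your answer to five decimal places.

X ~ Binomial(n=12, p=0.15).
P(X=6) = C(12,6) · p^6 · (1−p)^6
= 924 · 1.1391e-05 · 0.37715 = 0.0039695

0.00397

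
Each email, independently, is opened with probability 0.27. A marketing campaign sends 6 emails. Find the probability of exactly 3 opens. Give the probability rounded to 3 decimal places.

0.153

X ~ Binomial(n=6, p=0.27).
P(X=3) = C(6,3) · p^3 · (1−p)^3
= 20 · 0.019683 · 0.38902 = 0.15314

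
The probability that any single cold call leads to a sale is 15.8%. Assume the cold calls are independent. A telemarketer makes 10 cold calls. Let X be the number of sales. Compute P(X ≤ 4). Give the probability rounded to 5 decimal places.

X ~ Binomial(10, 0.158); P(X ≤ 4) = Σ C(10,k) p^k (1−p)^(10−k) over k:
  k=0: C(10,0)·0.158^0·0.842^10 = 0.1791104
  k=1: C(10,1)·0.158^1·0.842^9 = 0.3360980
  k=2: C(10,2)·0.158^2·0.842^8 = 0.2838072
  k=3: C(10,3)·0.158^3·0.842^7 = 0.1420160
  k=4: C(10,4)·0.158^4·0.842^6 = 0.0466359
Total = 0.9876675

0.98767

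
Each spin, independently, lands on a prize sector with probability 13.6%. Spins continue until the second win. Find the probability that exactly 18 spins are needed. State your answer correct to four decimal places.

Y = trial on which the second success occurs; negative binomial, r=2, p=0.136.
P(Y=18) = C(17,1) · p^2 · (1−p)^16
= 17 · 0.018496 · 0.096432 = 0.030321

0.0303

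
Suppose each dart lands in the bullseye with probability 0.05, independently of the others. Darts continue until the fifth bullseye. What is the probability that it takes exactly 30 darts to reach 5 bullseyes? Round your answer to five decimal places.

0.00206

Y = trial on which the fifth success occurs; negative binomial, r=5, p=0.05.
P(Y=30) = C(29,4) · p^5 · (1−p)^25
= 23751 · 3.125e-07 · 0.27739 = 0.0020588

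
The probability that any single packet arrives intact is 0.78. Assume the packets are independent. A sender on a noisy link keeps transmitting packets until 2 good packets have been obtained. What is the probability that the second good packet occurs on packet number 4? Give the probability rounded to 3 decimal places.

0.088

Y = trial on which the second success occurs; negative binomial, r=2, p=0.78.
P(Y=4) = C(3,1) · p^2 · (1−p)^2
= 3 · 0.6084 · 0.0484 = 0.08834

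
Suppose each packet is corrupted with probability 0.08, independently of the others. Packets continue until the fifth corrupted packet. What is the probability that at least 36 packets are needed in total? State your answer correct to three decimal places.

0.856

Needing more than 35 packets ⇔ fewer than 5 successes in the first 35. With X ~ Binomial(35, 0.08), P(Y > 35) = P(X ≤ 4).
  k=0: C(35,0)·0.08^0·0.92^35 = 0.05402
  k=1: C(35,1)·0.08^1·0.92^34 = 0.16442
  k=2: C(35,2)·0.08^2·0.92^33 = 0.24305
  k=3: C(35,3)·0.08^3·0.92^32 = 0.23248
  k=4: C(35,4)·0.08^4·0.92^31 = 0.16173
P(X ≤ 4) = 0.85570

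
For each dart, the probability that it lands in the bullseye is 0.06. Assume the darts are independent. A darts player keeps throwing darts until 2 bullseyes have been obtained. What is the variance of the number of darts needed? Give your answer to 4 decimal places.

Y = total darts until the second success; negative binomial with r=2, p=0.06.
Var(Y) = r(1−p)/p² = 2·0.94 / 0.06² = 522.222222

522.2222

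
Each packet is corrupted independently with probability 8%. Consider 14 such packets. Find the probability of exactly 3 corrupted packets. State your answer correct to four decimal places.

0.0745

X ~ Binomial(n=14, p=0.08).
P(X=3) = C(14,3) · p^3 · (1−p)^11
= 364 · 0.000512 · 0.39964 = 0.074480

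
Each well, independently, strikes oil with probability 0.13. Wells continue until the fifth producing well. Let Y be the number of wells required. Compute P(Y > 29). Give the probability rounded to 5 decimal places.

Needing more than 29 wells ⇔ fewer than 5 successes in the first 29. With X ~ Binomial(29, 0.13), P(Y > 29) = P(X ≤ 4).
  k=0: C(29,0)·0.13^0·0.87^29 = 0.0176221
  k=1: C(29,1)·0.13^1·0.87^28 = 0.0763626
  k=2: C(29,2)·0.13^2·0.87^27 = 0.1597469
  k=3: C(29,3)·0.13^3·0.87^26 = 0.2148321
  k=4: C(29,4)·0.13^4·0.87^25 = 0.2086588
P(X ≤ 4) = 0.6772225

0.67722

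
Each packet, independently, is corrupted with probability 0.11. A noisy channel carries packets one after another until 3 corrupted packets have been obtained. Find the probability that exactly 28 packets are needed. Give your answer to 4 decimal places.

Y = trial on which the third success occurs; negative binomial, r=3, p=0.11.
P(Y=28) = C(27,2) · p^3 · (1−p)^25
= 351 · 0.001331 · 0.054294 = 0.025365

0.0254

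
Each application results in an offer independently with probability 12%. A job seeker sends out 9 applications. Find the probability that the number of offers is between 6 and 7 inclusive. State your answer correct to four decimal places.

X ~ Binomial(9, 0.12); P(6 ≤ X ≤ 7) = Σ C(9,k) p^k (1−p)^(9−k) over k:
  k=6: C(9,6)·0.12^6·0.88^3 = 0.000171
  k=7: C(9,7)·0.12^7·0.88^2 = 0.000010
Total = 0.000181

0.0002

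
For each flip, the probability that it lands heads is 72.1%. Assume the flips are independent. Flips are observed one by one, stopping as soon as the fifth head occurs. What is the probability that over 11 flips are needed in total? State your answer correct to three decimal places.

0.014

Needing more than 11 flips ⇔ fewer than 5 successes in the first 11. With X ~ Binomial(11, 0.721), P(Y > 11) = P(X ≤ 4).
  k=0: C(11,0)·0.721^0·0.279^11 = 0.00000
  k=1: C(11,1)·0.721^1·0.279^10 = 0.00002
  k=2: C(11,2)·0.721^2·0.279^9 = 0.00029
  k=3: C(11,3)·0.721^3·0.279^8 = 0.00227
  k=4: C(11,4)·0.721^4·0.279^7 = 0.01174
P(X ≤ 4) = 0.01432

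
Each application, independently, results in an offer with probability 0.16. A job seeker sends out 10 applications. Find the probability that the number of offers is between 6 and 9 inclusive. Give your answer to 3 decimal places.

0.002

X ~ Binomial(10, 0.16); P(6 ≤ X ≤ 9) = Σ C(10,k) p^k (1−p)^(10−k) over k:
  k=6: C(10,6)·0.16^6·0.84^4 = 0.00175
  k=7: C(10,7)·0.16^7·0.84^3 = 0.00019
  k=8: C(10,8)·0.16^8·0.84^2 = 0.00001
  k=9: C(10,9)·0.16^9·0.84^1 = 0.00000
Total = 0.00196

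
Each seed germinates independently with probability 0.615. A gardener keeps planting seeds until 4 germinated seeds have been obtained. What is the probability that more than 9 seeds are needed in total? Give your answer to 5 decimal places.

0.08356

Needing more than 9 seeds ⇔ fewer than 4 successes in the first 9. With X ~ Binomial(9, 0.615), P(Y > 9) = P(X ≤ 3).
  k=0: C(9,0)·0.615^0·0.385^9 = 0.0001858
  k=1: C(9,1)·0.615^1·0.385^8 = 0.0026718
  k=2: C(9,2)·0.615^2·0.385^7 = 0.0170717
  k=3: C(9,3)·0.615^3·0.385^6 = 0.0636310
P(X ≤ 3) = 0.0835604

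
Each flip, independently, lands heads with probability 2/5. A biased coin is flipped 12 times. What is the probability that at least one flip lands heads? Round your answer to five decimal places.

P(at least one) = 1 − P(none) = 1 − (1 − 0.40)^12
= 1 − 0.0021768 = 0.9978232

0.99782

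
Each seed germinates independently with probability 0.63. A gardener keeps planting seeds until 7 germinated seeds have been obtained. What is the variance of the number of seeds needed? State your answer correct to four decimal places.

6.5256

Y = total seeds until the seventh success; negative binomial with r=7, p=0.63.
Var(Y) = r(1−p)/p² = 7·0.37 / 0.63² = 6.525573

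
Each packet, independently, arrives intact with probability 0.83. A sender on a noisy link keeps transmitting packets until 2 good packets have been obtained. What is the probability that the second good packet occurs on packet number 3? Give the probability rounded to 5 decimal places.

Y = trial on which the second success occurs; negative binomial, r=2, p=0.83.
P(Y=3) = C(2,1) · p^2 · (1−p)^1
= 2 · 0.6889 · 0.17 = 0.2342260

0.23423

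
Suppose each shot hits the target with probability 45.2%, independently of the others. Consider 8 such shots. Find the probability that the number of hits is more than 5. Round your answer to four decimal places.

0.0903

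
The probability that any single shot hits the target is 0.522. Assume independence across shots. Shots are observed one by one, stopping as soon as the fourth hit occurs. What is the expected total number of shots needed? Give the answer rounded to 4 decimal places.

7.6628

Y = total shots until the fourth success; negative binomial with r=4, p=0.522.
E[Y] = r / p = 4 / 0.522 = 7.662835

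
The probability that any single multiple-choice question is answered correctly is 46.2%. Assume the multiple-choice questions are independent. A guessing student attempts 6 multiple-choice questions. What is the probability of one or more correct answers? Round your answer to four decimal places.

P(at least one) = 1 − P(none) = 1 − (1 − 0.462)^6
= 1 − 0.024249 = 0.975751

0.9758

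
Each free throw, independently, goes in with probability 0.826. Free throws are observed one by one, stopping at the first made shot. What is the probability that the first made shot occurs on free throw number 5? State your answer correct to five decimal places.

0.00076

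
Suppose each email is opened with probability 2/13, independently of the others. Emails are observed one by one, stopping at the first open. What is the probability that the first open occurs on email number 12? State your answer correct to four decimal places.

0.0245

Geometric (trials to first success), p = 0.153846.
P(Y = 12) = (1−p)^11 · p = 0.1592 · 0.153846 = 0.024492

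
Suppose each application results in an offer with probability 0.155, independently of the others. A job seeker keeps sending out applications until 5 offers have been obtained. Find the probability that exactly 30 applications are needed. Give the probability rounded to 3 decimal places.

Y = trial on which the fifth success occurs; negative binomial, r=5, p=0.155.
P(Y=30) = C(29,4) · p^5 · (1−p)^25
= 23751 · 8.9466e-05 · 0.014839 = 0.03153

0.032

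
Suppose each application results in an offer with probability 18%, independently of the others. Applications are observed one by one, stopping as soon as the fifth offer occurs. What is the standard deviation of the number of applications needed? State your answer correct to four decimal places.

11.2491

Y = total applications until the fifth success; negative binomial with r=5, p=0.18.
SD(Y) = √[r(1−p)/p²] = √(126.543210) = 11.249143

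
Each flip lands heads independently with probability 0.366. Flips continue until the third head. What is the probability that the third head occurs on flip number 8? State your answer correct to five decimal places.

Y = trial on which the third success occurs; negative binomial, r=3, p=0.366.
P(Y=8) = C(7,2) · p^3 · (1−p)^5
= 21 · 0.049028 · 0.10243 = 0.1054651

0.10547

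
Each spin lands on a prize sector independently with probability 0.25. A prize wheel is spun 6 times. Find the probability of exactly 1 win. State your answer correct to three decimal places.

0.356

X ~ Binomial(n=6, p=0.25).
P(X=1) = C(6,1) · p^1 · (1−p)^5
= 6 · 0.25 · 0.2373 = 0.35596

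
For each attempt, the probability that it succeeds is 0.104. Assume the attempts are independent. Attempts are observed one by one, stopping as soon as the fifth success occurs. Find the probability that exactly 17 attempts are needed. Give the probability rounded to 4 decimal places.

0.0059

Y = trial on which the fifth success occurs; negative binomial, r=5, p=0.104.
P(Y=17) = C(16,4) · p^5 · (1−p)^12
= 1820 · 1.2167e-05 · 0.26773 = 0.005928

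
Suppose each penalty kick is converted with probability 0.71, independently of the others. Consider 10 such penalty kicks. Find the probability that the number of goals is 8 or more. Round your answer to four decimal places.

X ~ Binomial(10, 0.71); P(X ≥ 8) = Σ C(10,k) p^k (1−p)^(10−k) over k:
  k=8: C(10,8)·0.71^8·0.29^2 = 0.244385
  k=9: C(10,9)·0.71^9·0.29^1 = 0.132961
  k=10: C(10,10)·0.71^10·0.29^0 = 0.032552
Total = 0.409899

0.4099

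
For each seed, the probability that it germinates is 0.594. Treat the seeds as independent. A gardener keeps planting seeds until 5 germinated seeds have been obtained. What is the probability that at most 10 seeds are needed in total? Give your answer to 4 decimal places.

0.8236

Finishing within 10 seeds ⇔ at least 5 successes in the first 10. With X ~ Binomial(10, 0.594), P(Y ≤ 10) = 1 − P(X ≤ 4).
  k=0: C(10,0)·0.594^0·0.406^10 = 0.000122
  k=1: C(10,1)·0.594^1·0.406^9 = 0.001780
  k=2: C(10,2)·0.594^2·0.406^8 = 0.011722
  k=3: C(10,3)·0.594^3·0.406^7 = 0.045732
  k=4: C(10,4)·0.594^4·0.406^6 = 0.117090
1 − 0.176447 = 0.823553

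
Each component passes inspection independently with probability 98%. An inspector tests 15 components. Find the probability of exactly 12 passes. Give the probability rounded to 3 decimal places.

X ~ Binomial(n=15, p=0.98).
P(X=12) = C(15,12) · p^12 · (1−p)^3
= 455 · 0.78472 · 8e-06 = 0.00286

0.003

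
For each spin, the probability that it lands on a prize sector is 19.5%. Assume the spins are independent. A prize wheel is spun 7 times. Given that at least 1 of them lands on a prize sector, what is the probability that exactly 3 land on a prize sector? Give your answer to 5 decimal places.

X ~ Binomial(7, 0.195). Want P(X=3 | X≥1) = P(X=3) / P(X≥1).
P(X=3) = C(7,3)·0.195^3·0.805^4 = 0.1089822
P(X≥1) = 1 − 0.2190641 = 0.7809359
Ratio = 0.1089822 / 0.7809359 = 0.1395533

0.13955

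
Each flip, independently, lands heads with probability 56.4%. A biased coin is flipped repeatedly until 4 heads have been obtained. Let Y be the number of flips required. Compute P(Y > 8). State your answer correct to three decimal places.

0.234

Needing more than 8 flips ⇔ fewer than 4 successes in the first 8. With X ~ Binomial(8, 0.564), P(Y > 8) = P(X ≤ 3).
  k=0: C(8,0)·0.564^0·0.436^8 = 0.00131
  k=1: C(8,1)·0.564^1·0.436^7 = 0.01351
  k=2: C(8,2)·0.564^2·0.436^6 = 0.06118
  k=3: C(8,3)·0.564^3·0.436^5 = 0.15829
P(X ≤ 3) = 0.23429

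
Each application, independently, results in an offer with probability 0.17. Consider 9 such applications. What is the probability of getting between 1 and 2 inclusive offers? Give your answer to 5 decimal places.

0.62692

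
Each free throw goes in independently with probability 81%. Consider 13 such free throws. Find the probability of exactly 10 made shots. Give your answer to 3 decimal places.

0.238

X ~ Binomial(n=13, p=0.81).
P(X=10) = C(13,10) · p^10 · (1−p)^3
= 286 · 0.12158 · 0.006859 = 0.23849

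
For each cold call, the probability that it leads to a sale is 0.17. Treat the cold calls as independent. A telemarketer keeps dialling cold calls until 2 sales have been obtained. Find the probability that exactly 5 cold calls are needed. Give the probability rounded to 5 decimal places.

0.06610

Y = trial on which the second success occurs; negative binomial, r=2, p=0.17.
P(Y=5) = C(4,1) · p^2 · (1−p)^3
= 4 · 0.0289 · 0.57179 = 0.0660986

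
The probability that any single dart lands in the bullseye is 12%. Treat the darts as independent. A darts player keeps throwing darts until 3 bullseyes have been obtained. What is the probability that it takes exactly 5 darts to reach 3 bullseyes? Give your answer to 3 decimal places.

Y = trial on which the third success occurs; negative binomial, r=3, p=0.12.
P(Y=5) = C(4,2) · p^3 · (1−p)^2
= 6 · 0.001728 · 0.7744 = 0.00803

0.008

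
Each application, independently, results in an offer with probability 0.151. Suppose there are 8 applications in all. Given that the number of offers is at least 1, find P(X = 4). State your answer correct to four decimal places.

0.0259

X ~ Binomial(8, 0.151). Want P(X=4 | X≥1) = P(X=4) / P(X≥1).
P(X=4) = C(8,4)·0.151^4·0.849^4 = 0.018908
P(X≥1) = 1 − 0.269936 = 0.730064
Ratio = 0.018908 / 0.730064 = 0.025899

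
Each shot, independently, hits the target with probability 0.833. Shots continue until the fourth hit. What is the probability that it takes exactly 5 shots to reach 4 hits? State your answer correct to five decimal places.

0.32163

Y = trial on which the fourth success occurs; negative binomial, r=4, p=0.833.
P(Y=5) = C(4,3) · p^4 · (1−p)^1
= 4 · 0.48148 · 0.167 = 0.3216299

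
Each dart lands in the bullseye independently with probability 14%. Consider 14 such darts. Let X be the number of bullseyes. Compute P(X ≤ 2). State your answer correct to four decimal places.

0.6889

X ~ Binomial(14, 0.14); P(X ≤ 2) = Σ C(14,k) p^k (1−p)^(14−k) over k:
  k=0: C(14,0)·0.14^0·0.86^14 = 0.121054
  k=1: C(14,1)·0.14^1·0.86^13 = 0.275890
  k=2: C(14,2)·0.14^2·0.86^12 = 0.291930
Total = 0.688874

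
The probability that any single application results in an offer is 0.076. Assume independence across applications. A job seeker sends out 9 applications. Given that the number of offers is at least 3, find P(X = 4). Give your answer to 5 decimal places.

0.10879

X ~ Binomial(9, 0.076). Want P(X=4 | X≥3) = P(X=4) / P(X≥3).
P(X=4) = C(9,4)·0.076^4·0.924^5 = 0.0028313
P(X≥3) = 1 − 0.4909618 − 0.3634393 − 0.1195731 = 0.0260258
Ratio = 0.0028313 / 0.0260258 = 0.1087880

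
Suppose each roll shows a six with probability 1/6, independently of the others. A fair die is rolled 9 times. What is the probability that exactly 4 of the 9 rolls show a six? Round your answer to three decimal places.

X ~ Binomial(n=9, p=0.166667).
P(X=4) = C(9,4) · p^4 · (1−p)^5
= 126 · 0.0007716 · 0.40188 = 0.03907

0.039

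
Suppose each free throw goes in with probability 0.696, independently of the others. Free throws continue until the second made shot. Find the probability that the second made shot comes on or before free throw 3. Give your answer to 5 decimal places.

Finishing within 3 free throws ⇔ at least 2 successes in the first 3. With X ~ Binomial(3, 0.696), P(Y ≤ 3) = 1 − P(X ≤ 1).
  k=0: C(3,0)·0.696^0·0.304^3 = 0.0280945
  k=1: C(3,1)·0.696^1·0.304^2 = 0.1929646
1 − 0.2210591 = 0.7789409

0.77894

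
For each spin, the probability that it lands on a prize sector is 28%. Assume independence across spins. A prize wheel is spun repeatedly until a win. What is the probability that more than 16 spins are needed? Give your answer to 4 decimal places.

Y = number of spins to the first success; geometric, p = 0.28.
P(Y > 16) = P(first 16 all fail) = (1−p)^16 = 0.005216

0.0052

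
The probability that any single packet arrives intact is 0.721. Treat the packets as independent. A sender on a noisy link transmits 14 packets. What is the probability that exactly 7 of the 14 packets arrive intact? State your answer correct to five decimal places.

X ~ Binomial(n=14, p=0.721).
P(X=7) = C(14,7) · p^7 · (1−p)^7
= 3432 · 0.10129 · 0.00013159 = 0.0457429

0.04574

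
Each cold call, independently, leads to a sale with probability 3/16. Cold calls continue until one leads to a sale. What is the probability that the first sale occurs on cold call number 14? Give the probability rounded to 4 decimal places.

0.0126

Geometric (trials to first success), p = 0.1875.
P(Y = 14) = (1−p)^13 · p = 0.067252 · 0.1875 = 0.012610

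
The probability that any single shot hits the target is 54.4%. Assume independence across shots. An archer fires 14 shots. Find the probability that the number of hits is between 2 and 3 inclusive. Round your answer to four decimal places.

0.0126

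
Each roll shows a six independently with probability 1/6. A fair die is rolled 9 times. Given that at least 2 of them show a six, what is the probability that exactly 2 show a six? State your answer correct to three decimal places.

X ~ Binomial(9, 0.166667). Want P(X=2 | X≥2) = P(X=2) / P(X≥2).
P(X=2) = C(9,2)·0.166667^2·0.833333^7 = 0.27908
P(X≥2) = 1 − 0.19381 − 0.34885 = 0.45734
Ratio = 0.27908 / 0.45734 = 0.61023

0.610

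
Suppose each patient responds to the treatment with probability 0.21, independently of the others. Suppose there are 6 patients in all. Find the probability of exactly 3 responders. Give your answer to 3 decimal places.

X ~ Binomial(n=6, p=0.21).
P(X=3) = C(6,3) · p^3 · (1−p)^3
= 20 · 0.009261 · 0.49304 = 0.09132

0.091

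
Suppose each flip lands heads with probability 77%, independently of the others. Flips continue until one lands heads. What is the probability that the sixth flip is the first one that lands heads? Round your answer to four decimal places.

0.0005

Geometric (trials to first success), p = 0.77.
P(Y = 6) = (1−p)^5 · p = 0.00064363 · 0.77 = 0.000496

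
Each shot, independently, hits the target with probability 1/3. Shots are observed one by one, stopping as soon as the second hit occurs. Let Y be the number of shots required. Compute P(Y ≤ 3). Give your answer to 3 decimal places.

0.259

Finishing within 3 shots ⇔ at least 2 successes in the first 3. With X ~ Binomial(3, 0.333333), P(Y ≤ 3) = 1 − P(X ≤ 1).
  k=0: C(3,0)·0.333333^0·0.666667^3 = 0.29630
  k=1: C(3,1)·0.333333^1·0.666667^2 = 0.44444
1 − 0.74074 = 0.25926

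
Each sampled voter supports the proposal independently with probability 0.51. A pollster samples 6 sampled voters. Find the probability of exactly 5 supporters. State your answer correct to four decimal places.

0.1014

X ~ Binomial(n=6, p=0.51).
P(X=5) = C(6,5) · p^5 · (1−p)^1
= 6 · 0.034503 · 0.49 = 0.101437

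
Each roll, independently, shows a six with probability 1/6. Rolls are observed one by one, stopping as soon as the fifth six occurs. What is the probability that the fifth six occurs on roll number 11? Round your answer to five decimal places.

Y = trial on which the fifth success occurs; negative binomial, r=5, p=0.166667.
P(Y=11) = C(10,4) · p^5 · (1−p)^6
= 210 · 0.0001286 · 0.3349 = 0.0090443

0.00904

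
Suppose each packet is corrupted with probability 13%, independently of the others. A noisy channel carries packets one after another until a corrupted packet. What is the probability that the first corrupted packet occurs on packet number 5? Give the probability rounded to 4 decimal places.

Geometric (trials to first success), p = 0.13.
P(Y = 5) = (1−p)^4 · p = 0.5729 · 0.13 = 0.074477

0.0745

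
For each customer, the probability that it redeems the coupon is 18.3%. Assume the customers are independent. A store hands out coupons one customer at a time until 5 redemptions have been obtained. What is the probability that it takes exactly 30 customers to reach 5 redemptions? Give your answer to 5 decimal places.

Y = trial on which the fifth success occurs; negative binomial, r=5, p=0.183.
P(Y=30) = C(29,4) · p^5 · (1−p)^25
= 23751 · 0.00020524 · 0.0063907 = 0.0311522

0.03115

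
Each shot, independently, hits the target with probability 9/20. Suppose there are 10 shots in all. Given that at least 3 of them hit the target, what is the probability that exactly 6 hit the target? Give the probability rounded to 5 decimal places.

0.17721

X ~ Binomial(10, 0.45). Want P(X=6 | X≥3) = P(X=6) / P(X≥3).
P(X=6) = C(10,6)·0.45^6·0.55^4 = 0.1595678
P(X≥3) = 1 − 0.0025330 − 0.0207241 − 0.0763026 = 0.9004403
Ratio = 0.1595678 / 0.9004403 = 0.1772108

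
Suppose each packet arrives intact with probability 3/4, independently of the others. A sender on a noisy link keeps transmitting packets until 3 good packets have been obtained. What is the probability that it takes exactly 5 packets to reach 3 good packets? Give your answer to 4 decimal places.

0.1582

Y = trial on which the third success occurs; negative binomial, r=3, p=0.75.
P(Y=5) = C(4,2) · p^3 · (1−p)^2
= 6 · 0.42188 · 0.0625 = 0.158203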